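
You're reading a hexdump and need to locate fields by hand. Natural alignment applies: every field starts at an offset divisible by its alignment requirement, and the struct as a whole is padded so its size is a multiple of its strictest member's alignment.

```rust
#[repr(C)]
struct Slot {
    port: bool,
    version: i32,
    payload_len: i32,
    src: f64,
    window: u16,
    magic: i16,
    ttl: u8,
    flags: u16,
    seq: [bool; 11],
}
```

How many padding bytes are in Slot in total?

13

0..1  port  (1B, 1-aligned)
1..4  -- padding (3B)
4..8  version  (4B, 4-aligned)
8..12  payload_len  (4B, 4-aligned)
12..16  -- padding (4B)
16..24  src  (8B, 8-aligned)
24..26  window  (2B, 2-aligned)
26..28  magic  (2B, 2-aligned)
28..29  ttl  (1B, 1-aligned)
29..30  -- padding (1B)
30..32  flags  (2B, 2-aligned)
32..43  seq  (11B, 1-aligned)
43..48  -- tail padding (5B)
sizeof = 48, alignof = 8
data bytes 35, size 48 → padding 13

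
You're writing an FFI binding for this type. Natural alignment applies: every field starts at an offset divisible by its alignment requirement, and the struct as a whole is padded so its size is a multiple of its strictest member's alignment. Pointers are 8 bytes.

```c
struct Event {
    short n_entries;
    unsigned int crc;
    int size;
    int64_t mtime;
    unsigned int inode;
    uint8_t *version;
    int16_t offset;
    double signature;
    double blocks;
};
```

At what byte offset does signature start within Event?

n_entries at 0 (size 2, align 2) → ends 2
pad 2 to align 4 for crc
crc at 4 (size 4, align 4) → ends 8
size at 8 (size 4, align 4) → ends 12
pad 4 to align 8 for mtime
mtime at 16 (size 8, align 8) → ends 24
inode at 24 (size 4, align 4) → ends 28
pad 4 to align 8 for version
version at 32 (size 8, align 8) → ends 40
offset at 40 (size 2, align 2) → ends 42
pad 6 to align 8 for signature
signature at 48 (size 8, align 8) → ends 56

48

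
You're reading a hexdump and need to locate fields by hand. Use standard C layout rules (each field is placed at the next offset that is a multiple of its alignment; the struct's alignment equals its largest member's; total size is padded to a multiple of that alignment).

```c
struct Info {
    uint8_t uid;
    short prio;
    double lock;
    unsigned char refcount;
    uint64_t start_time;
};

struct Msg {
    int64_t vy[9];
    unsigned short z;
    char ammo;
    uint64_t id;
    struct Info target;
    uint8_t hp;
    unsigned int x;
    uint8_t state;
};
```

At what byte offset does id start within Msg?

80

Info: uid at 0 (size 1, align 1) → ends 1; pad 1 to align 2 for prio; prio at 2 (size 2, align 2) → ends 4; pad 4 to align 8 for lock; lock at 8 (size 8, align 8) → ends 16; refcount at 16 (size 1, align 1) → ends 17; pad 7 to align 8 for start_time; start_time at 24 (size 8, align 8) → ends 32; total 32 bytes, alignment 8
vy at 0 (size 72, align 8) → ends 72
z at 72 (size 2, align 2) → ends 74
ammo at 74 (size 1, align 1) → ends 75
pad 5 to align 8 for id
id at 80 (size 8, align 8) → ends 88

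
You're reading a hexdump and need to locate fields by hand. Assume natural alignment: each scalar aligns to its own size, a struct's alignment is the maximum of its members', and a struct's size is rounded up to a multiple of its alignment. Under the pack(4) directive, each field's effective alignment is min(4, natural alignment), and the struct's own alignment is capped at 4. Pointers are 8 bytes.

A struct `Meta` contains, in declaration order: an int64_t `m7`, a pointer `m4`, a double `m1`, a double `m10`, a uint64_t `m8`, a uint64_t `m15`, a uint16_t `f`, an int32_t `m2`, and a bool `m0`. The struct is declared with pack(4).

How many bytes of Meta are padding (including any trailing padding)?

m7 at 0 (size 8, align 4) → ends 8
m4 at 8 (size 8, align 4) → ends 16
m1 at 16 (size 8, align 4) → ends 24
m10 at 24 (size 8, align 4) → ends 32
m8 at 32 (size 8, align 4) → ends 40
m15 at 40 (size 8, align 4) → ends 48
f at 48 (size 2, align 2) → ends 50
pad 2 to align 4 for m2
m2 at 52 (size 4, align 4) → ends 56
m0 at 56 (size 1, align 1) → ends 57
tail pad 3 to reach multiple of 4
total 60 bytes, alignment 4
data bytes 55, size 60 → padding 5

5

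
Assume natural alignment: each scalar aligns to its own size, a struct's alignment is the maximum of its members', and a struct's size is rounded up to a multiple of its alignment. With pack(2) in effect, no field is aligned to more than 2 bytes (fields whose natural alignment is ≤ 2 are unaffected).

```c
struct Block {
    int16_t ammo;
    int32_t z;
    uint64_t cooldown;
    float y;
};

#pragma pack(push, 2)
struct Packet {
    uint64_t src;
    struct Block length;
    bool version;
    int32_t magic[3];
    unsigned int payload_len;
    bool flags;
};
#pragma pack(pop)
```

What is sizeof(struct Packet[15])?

780

Block: @0: ammo [2B, align 2] → 2; +2 pad (align 4); @4: z [4B, align 4] → 8; @8: cooldown [8B, align 8] → 16; @16: y [4B, align 4] → 20; +4 tail pad (align 8); size 24, align 8
@0: src [8B, align 2] → 8
@8: length [24B, align 2] → 32
@32: version [1B, align 1] → 33
+1 pad (align 2)
@34: magic [12B, align 2] → 46
@46: payload_len [4B, align 2] → 50
@50: flags [1B, align 1] → 51
+1 tail pad (align 2)
size 52, align 2
array of 15: 15 × 52 = 780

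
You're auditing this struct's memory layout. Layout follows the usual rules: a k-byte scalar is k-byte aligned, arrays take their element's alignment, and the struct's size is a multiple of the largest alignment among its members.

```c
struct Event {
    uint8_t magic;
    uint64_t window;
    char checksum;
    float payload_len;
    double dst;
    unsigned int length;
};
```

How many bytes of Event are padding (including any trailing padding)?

14

@0: magic [1B, align 1] → 1
+7 pad (align 8)
@8: window [8B, align 8] → 16
@16: checksum [1B, align 1] → 17
+3 pad (align 4)
@20: payload_len [4B, align 4] → 24
@24: dst [8B, align 8] → 32
@32: length [4B, align 4] → 36
+4 tail pad (align 8)
size 40, align 8
data bytes 26, size 40 → padding 14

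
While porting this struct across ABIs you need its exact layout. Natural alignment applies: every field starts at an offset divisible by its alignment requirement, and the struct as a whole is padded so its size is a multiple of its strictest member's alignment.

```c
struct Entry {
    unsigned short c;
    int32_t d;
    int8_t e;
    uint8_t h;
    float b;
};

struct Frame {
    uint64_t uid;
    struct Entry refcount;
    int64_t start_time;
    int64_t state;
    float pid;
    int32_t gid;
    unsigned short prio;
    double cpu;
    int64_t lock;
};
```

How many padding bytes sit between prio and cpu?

6

Entry: 0..2  c  (2B, 2-aligned); 2..4  -- padding (2B); 4..8  d  (4B, 4-aligned); 8..9  e  (1B, 1-aligned); 9..10  h  (1B, 1-aligned); 10..12  -- padding (2B); 12..16  b  (4B, 4-aligned); sizeof = 16, alignof = 4
0..8  uid  (8B, 8-aligned)
8..24  refcount  (16B, 4-aligned)
24..32  start_time  (8B, 8-aligned)
32..40  state  (8B, 8-aligned)
40..44  pid  (4B, 4-aligned)
44..48  gid  (4B, 4-aligned)
48..50  prio  (2B, 2-aligned)
50..56  -- padding (6B)
56..64  cpu  (8B, 8-aligned)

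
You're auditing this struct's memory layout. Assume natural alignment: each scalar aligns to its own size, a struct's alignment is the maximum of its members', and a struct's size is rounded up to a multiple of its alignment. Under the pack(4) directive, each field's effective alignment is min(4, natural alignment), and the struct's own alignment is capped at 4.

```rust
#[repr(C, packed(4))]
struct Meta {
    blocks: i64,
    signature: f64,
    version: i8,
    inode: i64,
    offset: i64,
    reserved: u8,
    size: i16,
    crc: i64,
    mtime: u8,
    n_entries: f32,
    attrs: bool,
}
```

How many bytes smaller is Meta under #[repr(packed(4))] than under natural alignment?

12

natural layout:
  @0: blocks [8B, align 8] → 8
  @8: signature [8B, align 8] → 16
  @16: version [1B, align 1] → 17
  +7 pad (align 8)
  @24: inode [8B, align 8] → 32
  @32: offset [8B, align 8] → 40
  @40: reserved [1B, align 1] → 41
  +1 pad (align 2)
  @42: size [2B, align 2] → 44
  +4 pad (align 8)
  @48: crc [8B, align 8] → 56
  @56: mtime [1B, align 1] → 57
  +3 pad (align 4)
  @60: n_entries [4B, align 4] → 64
  @64: attrs [1B, align 1] → 65
  +7 tail pad (align 8)
  size 72, align 8
packed(4) layout:
  @0: blocks [8B, align 4] → 8
  @8: signature [8B, align 4] → 16
  @16: version [1B, align 1] → 17
  +3 pad (align 4)
  @20: inode [8B, align 4] → 28
  @28: offset [8B, align 4] → 36
  @36: reserved [1B, align 1] → 37
  +1 pad (align 2)
  @38: size [2B, align 2] → 40
  @40: crc [8B, align 4] → 48
  @48: mtime [1B, align 1] → 49
  +3 pad (align 4)
  @52: n_entries [4B, align 4] → 56
  @56: attrs [1B, align 1] → 57
  +3 tail pad (align 4)
  size 60, align 4
72 − 60 = 12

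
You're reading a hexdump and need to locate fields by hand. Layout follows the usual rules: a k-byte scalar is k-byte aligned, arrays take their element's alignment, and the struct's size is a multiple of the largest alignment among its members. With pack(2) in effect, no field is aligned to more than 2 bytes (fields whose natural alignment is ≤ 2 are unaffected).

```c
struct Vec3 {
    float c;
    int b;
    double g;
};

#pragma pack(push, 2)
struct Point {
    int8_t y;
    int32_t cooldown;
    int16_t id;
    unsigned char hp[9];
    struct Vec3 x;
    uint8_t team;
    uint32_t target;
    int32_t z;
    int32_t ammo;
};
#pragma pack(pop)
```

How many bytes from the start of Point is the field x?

Vec3: c at 0 (size 4, align 4) → ends 4; b at 4 (size 4, align 4) → ends 8; g at 8 (size 8, align 8) → ends 16; total 16 bytes, alignment 8
y at 0 (size 1, align 1) → ends 1
pad 1 to align 2 for cooldown
cooldown at 2 (size 4, align 2) → ends 6
id at 6 (size 2, align 2) → ends 8
hp at 8 (size 9, align 1) → ends 17
pad 1 to align 2 for x
x at 18 (size 16, align 2) → ends 34

18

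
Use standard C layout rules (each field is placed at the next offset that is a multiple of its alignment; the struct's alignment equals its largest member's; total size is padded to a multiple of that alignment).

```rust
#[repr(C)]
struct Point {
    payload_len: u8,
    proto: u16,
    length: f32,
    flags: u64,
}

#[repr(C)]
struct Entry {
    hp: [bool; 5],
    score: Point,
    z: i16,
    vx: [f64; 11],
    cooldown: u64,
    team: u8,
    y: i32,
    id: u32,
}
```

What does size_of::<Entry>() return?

144 bytes

Point: payload_len at 0 (size 1, align 1) → ends 1; pad 1 to align 2 for proto; proto at 2 (size 2, align 2) → ends 4; length at 4 (size 4, align 4) → ends 8; flags at 8 (size 8, align 8) → ends 16; total 16 bytes, alignment 8
hp at 0 (size 5, align 1) → ends 5
pad 3 to align 8 for score
score at 8 (size 16, align 8) → ends 24
z at 24 (size 2, align 2) → ends 26
pad 6 to align 8 for vx
vx at 32 (size 88, align 8) → ends 120
cooldown at 120 (size 8, align 8) → ends 128
team at 128 (size 1, align 1) → ends 129
pad 3 to align 4 for y
y at 132 (size 4, align 4) → ends 136
id at 136 (size 4, align 4) → ends 140
tail pad 4 to reach multiple of 8
total 144 bytes, alignment 8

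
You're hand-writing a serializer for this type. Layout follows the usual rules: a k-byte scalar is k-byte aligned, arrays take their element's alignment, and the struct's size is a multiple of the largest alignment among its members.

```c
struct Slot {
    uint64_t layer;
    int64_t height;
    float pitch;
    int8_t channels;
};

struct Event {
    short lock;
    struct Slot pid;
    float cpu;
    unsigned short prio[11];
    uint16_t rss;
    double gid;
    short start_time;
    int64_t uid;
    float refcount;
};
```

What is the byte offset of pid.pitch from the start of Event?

24

Slot: 0..8  layer  (8B, 8-aligned); 8..16  height  (8B, 8-aligned); 16..20  pitch  (4B, 4-aligned); 20..21  channels  (1B, 1-aligned); 21..24  -- tail padding (3B); sizeof = 24, alignof = 8
0..2  lock  (2B, 2-aligned)
2..8  -- padding (6B)
8..32  pid  (24B, 8-aligned)
within Slot: pitch at 16
8 + 16 = 24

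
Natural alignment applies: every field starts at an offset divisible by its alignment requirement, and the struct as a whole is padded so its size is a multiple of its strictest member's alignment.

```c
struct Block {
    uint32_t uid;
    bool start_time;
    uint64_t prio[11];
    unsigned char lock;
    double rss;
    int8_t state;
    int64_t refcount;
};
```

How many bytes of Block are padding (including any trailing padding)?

0..4  uid  (4B, 4-aligned)
4..5  start_time  (1B, 1-aligned)
5..8  -- padding (3B)
8..96  prio  (88B, 8-aligned)
96..97  lock  (1B, 1-aligned)
97..104  -- padding (7B)
104..112  rss  (8B, 8-aligned)
112..113  state  (1B, 1-aligned)
113..120  -- padding (7B)
120..128  refcount  (8B, 8-aligned)
sizeof = 128, alignof = 8
data bytes 111, size 128 → padding 17

17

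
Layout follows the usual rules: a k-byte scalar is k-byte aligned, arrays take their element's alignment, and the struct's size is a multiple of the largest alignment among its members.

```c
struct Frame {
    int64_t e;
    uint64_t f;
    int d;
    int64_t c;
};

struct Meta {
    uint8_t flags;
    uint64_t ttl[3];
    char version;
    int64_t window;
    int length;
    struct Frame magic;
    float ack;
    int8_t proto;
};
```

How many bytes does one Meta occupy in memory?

Frame: e at 0 (size 8, align 8) → ends 8; f at 8 (size 8, align 8) → ends 16; d at 16 (size 4, align 4) → ends 20; pad 4 to align 8 for c; c at 24 (size 8, align 8) → ends 32; total 32 bytes, alignment 8
flags at 0 (size 1, align 1) → ends 1
pad 7 to align 8 for ttl
ttl at 8 (size 24, align 8) → ends 32
version at 32 (size 1, align 1) → ends 33
pad 7 to align 8 for window
window at 40 (size 8, align 8) → ends 48
length at 48 (size 4, align 4) → ends 52
pad 4 to align 8 for magic
magic at 56 (size 32, align 8) → ends 88
ack at 88 (size 4, align 4) → ends 92
proto at 92 (size 1, align 1) → ends 93
tail pad 3 to reach multiple of 8
total 96 bytes, alignment 8

96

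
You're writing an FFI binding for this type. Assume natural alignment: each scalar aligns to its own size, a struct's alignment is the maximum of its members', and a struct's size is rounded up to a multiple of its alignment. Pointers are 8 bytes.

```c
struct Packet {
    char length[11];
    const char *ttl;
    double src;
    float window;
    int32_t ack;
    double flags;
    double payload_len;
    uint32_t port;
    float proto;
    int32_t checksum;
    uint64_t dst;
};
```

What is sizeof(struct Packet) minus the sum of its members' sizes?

9

length at 0 (size 11, align 1) → ends 11
pad 5 to align 8 for ttl
ttl at 16 (size 8, align 8) → ends 24
src at 24 (size 8, align 8) → ends 32
window at 32 (size 4, align 4) → ends 36
ack at 36 (size 4, align 4) → ends 40
flags at 40 (size 8, align 8) → ends 48
payload_len at 48 (size 8, align 8) → ends 56
port at 56 (size 4, align 4) → ends 60
proto at 60 (size 4, align 4) → ends 64
checksum at 64 (size 4, align 4) → ends 68
pad 4 to align 8 for dst
dst at 72 (size 8, align 8) → ends 80
total 80 bytes, alignment 8
data bytes 71, size 80 → padding 9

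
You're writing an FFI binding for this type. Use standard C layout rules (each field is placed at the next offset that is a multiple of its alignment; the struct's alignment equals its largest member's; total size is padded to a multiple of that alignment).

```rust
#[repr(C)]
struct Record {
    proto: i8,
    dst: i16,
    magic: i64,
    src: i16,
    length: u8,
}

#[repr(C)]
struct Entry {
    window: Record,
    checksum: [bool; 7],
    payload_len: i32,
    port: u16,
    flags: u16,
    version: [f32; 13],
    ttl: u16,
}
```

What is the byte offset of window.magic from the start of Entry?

8

Record: proto at 0 (size 1, align 1) → ends 1; pad 1 to align 2 for dst; dst at 2 (size 2, align 2) → ends 4; pad 4 to align 8 for magic; magic at 8 (size 8, align 8) → ends 16; src at 16 (size 2, align 2) → ends 18; length at 18 (size 1, align 1) → ends 19; tail pad 5 to reach multiple of 8; total 24 bytes, alignment 8
window at 0 (size 24, align 8) → ends 24
within Record: magic at 8
0 + 8 = 8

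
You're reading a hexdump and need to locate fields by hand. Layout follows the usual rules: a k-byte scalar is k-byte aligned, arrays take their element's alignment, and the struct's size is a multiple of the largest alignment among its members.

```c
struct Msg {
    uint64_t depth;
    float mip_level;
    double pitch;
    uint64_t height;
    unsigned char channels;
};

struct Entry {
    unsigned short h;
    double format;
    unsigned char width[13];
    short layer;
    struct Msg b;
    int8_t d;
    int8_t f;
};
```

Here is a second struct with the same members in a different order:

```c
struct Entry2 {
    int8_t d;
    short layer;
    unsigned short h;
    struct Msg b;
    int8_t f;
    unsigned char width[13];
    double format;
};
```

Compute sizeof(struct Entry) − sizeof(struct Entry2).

8

Msg: 0..8  depth  (8B, 8-aligned); 8..12  mip_level  (4B, 4-aligned); 12..16  -- padding (4B); 16..24  pitch  (8B, 8-aligned); 24..32  height  (8B, 8-aligned); 32..33  channels  (1B, 1-aligned); 33..40  -- tail padding (7B); sizeof = 40, alignof = 8
0..2  h  (2B, 2-aligned)
2..8  -- padding (6B)
8..16  format  (8B, 8-aligned)
16..29  width  (13B, 1-aligned)
29..30  -- padding (1B)
30..32  layer  (2B, 2-aligned)
32..72  b  (40B, 8-aligned)
72..73  d  (1B, 1-aligned)
73..74  f  (1B, 1-aligned)
74..80  -- tail padding (6B)
sizeof = 80, alignof = 8
— Entry2 —
0..1  d  (1B, 1-aligned)
1..2  -- padding (1B)
2..4  layer  (2B, 2-aligned)
4..6  h  (2B, 2-aligned)
6..8  -- padding (2B)
8..48  b  (40B, 8-aligned)
48..49  f  (1B, 1-aligned)
49..62  width  (13B, 1-aligned)
62..64  -- padding (2B)
64..72  format  (8B, 8-aligned)
sizeof = 72, alignof = 8
80 − 72 = 8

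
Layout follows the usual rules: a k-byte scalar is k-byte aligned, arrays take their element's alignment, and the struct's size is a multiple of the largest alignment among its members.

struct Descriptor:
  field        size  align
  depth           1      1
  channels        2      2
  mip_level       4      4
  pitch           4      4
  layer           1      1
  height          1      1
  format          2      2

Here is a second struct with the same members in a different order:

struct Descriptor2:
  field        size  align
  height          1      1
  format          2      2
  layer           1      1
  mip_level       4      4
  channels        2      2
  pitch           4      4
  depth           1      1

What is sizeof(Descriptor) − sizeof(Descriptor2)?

depth at 0 (size 1, align 1) → ends 1
pad 1 to align 2 for channels
channels at 2 (size 2, align 2) → ends 4
mip_level at 4 (size 4, align 4) → ends 8
pitch at 8 (size 4, align 4) → ends 12
layer at 12 (size 1, align 1) → ends 13
height at 13 (size 1, align 1) → ends 14
format at 14 (size 2, align 2) → ends 16
total 16 bytes, alignment 4
— Descriptor2 —
height at 0 (size 1, align 1) → ends 1
pad 1 to align 2 for format
format at 2 (size 2, align 2) → ends 4
layer at 4 (size 1, align 1) → ends 5
pad 3 to align 4 for mip_level
mip_level at 8 (size 4, align 4) → ends 12
channels at 12 (size 2, align 2) → ends 14
pad 2 to align 4 for pitch
pitch at 16 (size 4, align 4) → ends 20
depth at 20 (size 1, align 1) → ends 21
tail pad 3 to reach multiple of 4
total 24 bytes, alignment 4
16 − 24 = -8

-8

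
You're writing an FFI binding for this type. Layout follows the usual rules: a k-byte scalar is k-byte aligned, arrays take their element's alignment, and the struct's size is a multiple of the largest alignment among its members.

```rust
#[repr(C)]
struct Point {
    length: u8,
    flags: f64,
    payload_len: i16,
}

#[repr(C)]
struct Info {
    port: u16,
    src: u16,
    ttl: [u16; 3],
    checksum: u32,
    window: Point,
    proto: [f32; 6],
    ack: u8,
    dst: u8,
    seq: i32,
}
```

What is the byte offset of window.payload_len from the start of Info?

32

Point: 0..1  length  (1B, 1-aligned); 1..8  -- padding (7B); 8..16  flags  (8B, 8-aligned); 16..18  payload_len  (2B, 2-aligned); 18..24  -- tail padding (6B); sizeof = 24, alignof = 8
0..2  port  (2B, 2-aligned)
2..4  src  (2B, 2-aligned)
4..10  ttl  (6B, 2-aligned)
10..12  -- padding (2B)
12..16  checksum  (4B, 4-aligned)
16..40  window  (24B, 8-aligned)
within Point: payload_len at 16
16 + 16 = 32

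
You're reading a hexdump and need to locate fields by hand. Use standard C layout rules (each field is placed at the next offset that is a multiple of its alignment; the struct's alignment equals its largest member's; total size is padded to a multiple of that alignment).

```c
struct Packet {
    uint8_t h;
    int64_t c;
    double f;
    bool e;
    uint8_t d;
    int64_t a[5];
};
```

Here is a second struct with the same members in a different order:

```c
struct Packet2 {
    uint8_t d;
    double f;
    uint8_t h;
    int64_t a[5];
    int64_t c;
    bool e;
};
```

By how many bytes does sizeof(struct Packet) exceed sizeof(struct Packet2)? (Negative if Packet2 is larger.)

0..1  h  (1B, 1-aligned)
1..8  -- padding (7B)
8..16  c  (8B, 8-aligned)
16..24  f  (8B, 8-aligned)
24..25  e  (1B, 1-aligned)
25..26  d  (1B, 1-aligned)
26..32  -- padding (6B)
32..72  a  (40B, 8-aligned)
sizeof = 72, alignof = 8
— Packet2 —
0..1  d  (1B, 1-aligned)
1..8  -- padding (7B)
8..16  f  (8B, 8-aligned)
16..17  h  (1B, 1-aligned)
17..24  -- padding (7B)
24..64  a  (40B, 8-aligned)
64..72  c  (8B, 8-aligned)
72..73  e  (1B, 1-aligned)
73..80  -- tail padding (7B)
sizeof = 80, alignof = 8
72 − 80 = -8

-8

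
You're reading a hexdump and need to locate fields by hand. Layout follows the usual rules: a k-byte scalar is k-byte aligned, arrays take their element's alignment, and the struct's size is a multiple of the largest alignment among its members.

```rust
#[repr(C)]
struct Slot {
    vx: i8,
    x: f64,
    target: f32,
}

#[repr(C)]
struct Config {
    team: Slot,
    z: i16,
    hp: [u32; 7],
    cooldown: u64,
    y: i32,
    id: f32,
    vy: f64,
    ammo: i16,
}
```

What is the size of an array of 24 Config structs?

2112

Slot: vx at 0 (size 1, align 1) → ends 1; pad 7 to align 8 for x; x at 8 (size 8, align 8) → ends 16; target at 16 (size 4, align 4) → ends 20; tail pad 4 to reach multiple of 8; total 24 bytes, alignment 8
team at 0 (size 24, align 8) → ends 24
z at 24 (size 2, align 2) → ends 26
pad 2 to align 4 for hp
hp at 28 (size 28, align 4) → ends 56
cooldown at 56 (size 8, align 8) → ends 64
y at 64 (size 4, align 4) → ends 68
id at 68 (size 4, align 4) → ends 72
vy at 72 (size 8, align 8) → ends 80
ammo at 80 (size 2, align 2) → ends 82
tail pad 6 to reach multiple of 8
total 88 bytes, alignment 8
array of 24: 24 × 88 = 2112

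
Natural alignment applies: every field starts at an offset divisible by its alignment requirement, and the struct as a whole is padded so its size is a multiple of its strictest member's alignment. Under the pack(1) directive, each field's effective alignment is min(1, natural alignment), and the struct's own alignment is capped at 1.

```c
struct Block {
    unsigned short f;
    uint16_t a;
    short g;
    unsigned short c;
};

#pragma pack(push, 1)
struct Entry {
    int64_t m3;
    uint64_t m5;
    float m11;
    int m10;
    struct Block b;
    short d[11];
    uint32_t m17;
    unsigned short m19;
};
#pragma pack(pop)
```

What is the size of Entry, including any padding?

Block: 0..2  f  (2B, 2-aligned); 2..4  a  (2B, 2-aligned); 4..6  g  (2B, 2-aligned); 6..8  c  (2B, 2-aligned); sizeof = 8, alignof = 2
0..8  m3  (8B, 1-aligned)
8..16  m5  (8B, 1-aligned)
16..20  m11  (4B, 1-aligned)
20..24  m10  (4B, 1-aligned)
24..32  b  (8B, 1-aligned)
32..54  d  (22B, 1-aligned)
54..58  m17  (4B, 1-aligned)
58..60  m19  (2B, 1-aligned)
sizeof = 60, alignof = 1

60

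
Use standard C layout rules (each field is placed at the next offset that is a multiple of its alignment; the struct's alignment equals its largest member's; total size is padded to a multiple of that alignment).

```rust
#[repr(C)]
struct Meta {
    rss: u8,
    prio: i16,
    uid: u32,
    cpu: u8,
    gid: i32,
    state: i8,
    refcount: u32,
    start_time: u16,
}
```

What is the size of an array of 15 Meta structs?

420

rss at 0 (size 1, align 1) → ends 1
pad 1 to align 2 for prio
prio at 2 (size 2, align 2) → ends 4
uid at 4 (size 4, align 4) → ends 8
cpu at 8 (size 1, align 1) → ends 9
pad 3 to align 4 for gid
gid at 12 (size 4, align 4) → ends 16
state at 16 (size 1, align 1) → ends 17
pad 3 to align 4 for refcount
refcount at 20 (size 4, align 4) → ends 24
start_time at 24 (size 2, align 2) → ends 26
tail pad 2 to reach multiple of 4
total 28 bytes, alignment 4
array of 15: 15 × 28 = 420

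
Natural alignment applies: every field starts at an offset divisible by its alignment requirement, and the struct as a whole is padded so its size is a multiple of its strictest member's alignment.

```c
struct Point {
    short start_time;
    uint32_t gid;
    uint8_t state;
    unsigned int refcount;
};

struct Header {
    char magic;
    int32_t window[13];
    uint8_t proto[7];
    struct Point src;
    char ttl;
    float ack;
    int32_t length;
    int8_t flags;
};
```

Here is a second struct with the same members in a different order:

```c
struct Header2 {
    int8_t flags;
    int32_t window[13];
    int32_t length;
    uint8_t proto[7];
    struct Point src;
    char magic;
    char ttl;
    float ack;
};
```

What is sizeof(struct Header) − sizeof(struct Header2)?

Point: start_time at 0 (size 2, align 2) → ends 2; pad 2 to align 4 for gid; gid at 4 (size 4, align 4) → ends 8; state at 8 (size 1, align 1) → ends 9; pad 3 to align 4 for refcount; refcount at 12 (size 4, align 4) → ends 16; total 16 bytes, alignment 4
magic at 0 (size 1, align 1) → ends 1
pad 3 to align 4 for window
window at 4 (size 52, align 4) → ends 56
proto at 56 (size 7, align 1) → ends 63
pad 1 to align 4 for src
src at 64 (size 16, align 4) → ends 80
ttl at 80 (size 1, align 1) → ends 81
pad 3 to align 4 for ack
ack at 84 (size 4, align 4) → ends 88
length at 88 (size 4, align 4) → ends 92
flags at 92 (size 1, align 1) → ends 93
tail pad 3 to reach multiple of 4
total 96 bytes, alignment 4
— Header2 —
flags at 0 (size 1, align 1) → ends 1
pad 3 to align 4 for window
window at 4 (size 52, align 4) → ends 56
length at 56 (size 4, align 4) → ends 60
proto at 60 (size 7, align 1) → ends 67
pad 1 to align 4 for src
src at 68 (size 16, align 4) → ends 84
magic at 84 (size 1, align 1) → ends 85
ttl at 85 (size 1, align 1) → ends 86
pad 2 to align 4 for ack
ack at 88 (size 4, align 4) → ends 92
total 92 bytes, alignment 4
96 − 92 = 4

4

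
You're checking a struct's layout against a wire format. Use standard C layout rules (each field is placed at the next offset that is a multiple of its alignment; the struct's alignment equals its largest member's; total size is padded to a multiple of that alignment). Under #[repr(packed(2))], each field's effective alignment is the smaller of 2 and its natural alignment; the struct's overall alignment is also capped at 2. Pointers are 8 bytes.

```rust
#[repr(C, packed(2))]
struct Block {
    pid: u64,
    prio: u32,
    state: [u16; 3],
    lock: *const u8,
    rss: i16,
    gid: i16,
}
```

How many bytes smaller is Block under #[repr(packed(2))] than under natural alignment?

natural layout:
  pid at 0 (size 8, align 8) → ends 8
  prio at 8 (size 4, align 4) → ends 12
  state at 12 (size 6, align 2) → ends 18
  pad 6 to align 8 for lock
  lock at 24 (size 8, align 8) → ends 32
  rss at 32 (size 2, align 2) → ends 34
  gid at 34 (size 2, align 2) → ends 36
  tail pad 4 to reach multiple of 8
  total 40 bytes, alignment 8
packed(2) layout:
  pid at 0 (size 8, align 2) → ends 8
  prio at 8 (size 4, align 2) → ends 12
  state at 12 (size 6, align 2) → ends 18
  lock at 18 (size 8, align 2) → ends 26
  rss at 26 (size 2, align 2) → ends 28
  gid at 28 (size 2, align 2) → ends 30
  total 30 bytes, alignment 2
40 − 30 = 10

10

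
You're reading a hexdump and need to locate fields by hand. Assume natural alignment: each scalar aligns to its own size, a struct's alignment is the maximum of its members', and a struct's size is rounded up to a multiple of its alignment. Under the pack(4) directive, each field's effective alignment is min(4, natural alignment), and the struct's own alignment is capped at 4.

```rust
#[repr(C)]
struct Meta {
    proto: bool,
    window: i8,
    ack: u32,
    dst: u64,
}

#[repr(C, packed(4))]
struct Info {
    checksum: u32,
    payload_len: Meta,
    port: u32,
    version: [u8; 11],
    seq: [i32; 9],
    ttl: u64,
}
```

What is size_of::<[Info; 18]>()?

1440

Meta: 0..1  proto  (1B, 1-aligned); 1..2  window  (1B, 1-aligned); 2..4  -- padding (2B); 4..8  ack  (4B, 4-aligned); 8..16  dst  (8B, 8-aligned); sizeof = 16, alignof = 8
0..4  checksum  (4B, 4-aligned)
4..20  payload_len  (16B, 4-aligned)
20..24  port  (4B, 4-aligned)
24..35  version  (11B, 1-aligned)
35..36  -- padding (1B)
36..72  seq  (36B, 4-aligned)
72..80  ttl  (8B, 4-aligned)
sizeof = 80, alignof = 4
array of 18: 18 × 80 = 1440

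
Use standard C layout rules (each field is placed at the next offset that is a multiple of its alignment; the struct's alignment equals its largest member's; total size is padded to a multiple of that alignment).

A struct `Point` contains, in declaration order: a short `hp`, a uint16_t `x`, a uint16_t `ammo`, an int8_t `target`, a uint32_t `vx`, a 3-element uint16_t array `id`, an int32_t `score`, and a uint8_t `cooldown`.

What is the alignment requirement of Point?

member alignments: hp=2, x=2, ammo=2, target=1, vx=4, id=2, score=4, cooldown=1
max = 4

4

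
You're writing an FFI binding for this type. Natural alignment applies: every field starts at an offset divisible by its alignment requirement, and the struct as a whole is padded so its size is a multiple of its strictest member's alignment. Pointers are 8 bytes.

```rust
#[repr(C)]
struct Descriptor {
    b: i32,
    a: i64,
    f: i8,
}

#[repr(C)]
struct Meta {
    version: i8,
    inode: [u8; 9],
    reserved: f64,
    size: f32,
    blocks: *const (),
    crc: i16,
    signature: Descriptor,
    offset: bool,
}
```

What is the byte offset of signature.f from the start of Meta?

Descriptor: b at 0 (size 4, align 4) → ends 4; pad 4 to align 8 for a; a at 8 (size 8, align 8) → ends 16; f at 16 (size 1, align 1) → ends 17; tail pad 7 to reach multiple of 8; total 24 bytes, alignment 8
version at 0 (size 1, align 1) → ends 1
inode at 1 (size 9, align 1) → ends 10
pad 6 to align 8 for reserved
reserved at 16 (size 8, align 8) → ends 24
size at 24 (size 4, align 4) → ends 28
pad 4 to align 8 for blocks
blocks at 32 (size 8, align 8) → ends 40
crc at 40 (size 2, align 2) → ends 42
pad 6 to align 8 for signature
signature at 48 (size 24, align 8) → ends 72
within Descriptor: f at 16
48 + 16 = 64

64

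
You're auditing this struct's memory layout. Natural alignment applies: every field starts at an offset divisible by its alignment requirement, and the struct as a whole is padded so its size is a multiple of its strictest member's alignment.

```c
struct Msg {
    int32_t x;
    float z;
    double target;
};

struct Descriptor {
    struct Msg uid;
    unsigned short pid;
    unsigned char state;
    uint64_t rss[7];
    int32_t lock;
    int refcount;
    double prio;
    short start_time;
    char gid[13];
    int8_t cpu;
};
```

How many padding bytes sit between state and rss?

5

Msg: @0: x [4B, align 4] → 4; @4: z [4B, align 4] → 8; @8: target [8B, align 8] → 16; size 16, align 8
@0: uid [16B, align 8] → 16
@16: pid [2B, align 2] → 18
@18: state [1B, align 1] → 19
+5 pad (align 8)
@24: rss [56B, align 8] → 80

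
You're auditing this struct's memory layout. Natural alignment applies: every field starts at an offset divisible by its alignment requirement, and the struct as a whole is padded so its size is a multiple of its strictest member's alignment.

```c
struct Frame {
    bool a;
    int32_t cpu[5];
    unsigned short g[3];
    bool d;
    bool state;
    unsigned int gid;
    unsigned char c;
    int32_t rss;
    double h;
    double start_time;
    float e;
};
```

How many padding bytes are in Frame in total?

14

a at 0 (size 1, align 1) → ends 1
pad 3 to align 4 for cpu
cpu at 4 (size 20, align 4) → ends 24
g at 24 (size 6, align 2) → ends 30
d at 30 (size 1, align 1) → ends 31
state at 31 (size 1, align 1) → ends 32
gid at 32 (size 4, align 4) → ends 36
c at 36 (size 1, align 1) → ends 37
pad 3 to align 4 for rss
rss at 40 (size 4, align 4) → ends 44
pad 4 to align 8 for h
h at 48 (size 8, align 8) → ends 56
start_time at 56 (size 8, align 8) → ends 64
e at 64 (size 4, align 4) → ends 68
tail pad 4 to reach multiple of 8
total 72 bytes, alignment 8
data bytes 58, size 72 → padding 14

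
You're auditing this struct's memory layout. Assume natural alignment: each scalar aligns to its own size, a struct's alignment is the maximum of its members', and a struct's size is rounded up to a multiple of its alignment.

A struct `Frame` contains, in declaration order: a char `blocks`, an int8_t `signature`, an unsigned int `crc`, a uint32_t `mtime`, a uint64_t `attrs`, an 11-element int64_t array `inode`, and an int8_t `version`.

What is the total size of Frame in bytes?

0..1  blocks  (1B, 1-aligned)
1..2  signature  (1B, 1-aligned)
2..4  -- padding (2B)
4..8  crc  (4B, 4-aligned)
8..12  mtime  (4B, 4-aligned)
12..16  -- padding (4B)
16..24  attrs  (8B, 8-aligned)
24..112  inode  (88B, 8-aligned)
112..113  version  (1B, 1-aligned)
113..120  -- tail padding (7B)
sizeof = 120, alignof = 8

120 bytes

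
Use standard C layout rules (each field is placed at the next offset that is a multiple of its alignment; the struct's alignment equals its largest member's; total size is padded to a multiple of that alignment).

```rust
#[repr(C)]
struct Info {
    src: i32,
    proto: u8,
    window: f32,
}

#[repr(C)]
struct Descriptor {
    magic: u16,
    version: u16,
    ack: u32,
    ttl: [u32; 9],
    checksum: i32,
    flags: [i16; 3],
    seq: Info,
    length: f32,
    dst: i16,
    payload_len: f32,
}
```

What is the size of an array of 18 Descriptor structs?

Info: src at 0 (size 4, align 4) → ends 4; proto at 4 (size 1, align 1) → ends 5; pad 3 to align 4 for window; window at 8 (size 4, align 4) → ends 12; total 12 bytes, alignment 4
magic at 0 (size 2, align 2) → ends 2
version at 2 (size 2, align 2) → ends 4
ack at 4 (size 4, align 4) → ends 8
ttl at 8 (size 36, align 4) → ends 44
checksum at 44 (size 4, align 4) → ends 48
flags at 48 (size 6, align 2) → ends 54
pad 2 to align 4 for seq
seq at 56 (size 12, align 4) → ends 68
length at 68 (size 4, align 4) → ends 72
dst at 72 (size 2, align 2) → ends 74
pad 2 to align 4 for payload_len
payload_len at 76 (size 4, align 4) → ends 80
total 80 bytes, alignment 4
array of 18: 18 × 80 = 1440

1440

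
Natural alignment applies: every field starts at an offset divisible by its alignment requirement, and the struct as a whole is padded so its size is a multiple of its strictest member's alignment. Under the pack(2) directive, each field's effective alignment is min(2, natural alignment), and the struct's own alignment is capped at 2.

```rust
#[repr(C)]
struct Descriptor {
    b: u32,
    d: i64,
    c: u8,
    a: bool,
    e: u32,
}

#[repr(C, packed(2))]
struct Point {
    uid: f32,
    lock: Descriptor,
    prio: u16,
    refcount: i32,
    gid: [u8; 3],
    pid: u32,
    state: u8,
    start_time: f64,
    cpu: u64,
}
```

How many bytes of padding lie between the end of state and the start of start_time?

1

Descriptor: b at 0 (size 4, align 4) → ends 4; pad 4 to align 8 for d; d at 8 (size 8, align 8) → ends 16; c at 16 (size 1, align 1) → ends 17; a at 17 (size 1, align 1) → ends 18; pad 2 to align 4 for e; e at 20 (size 4, align 4) → ends 24; total 24 bytes, alignment 8
uid at 0 (size 4, align 2) → ends 4
lock at 4 (size 24, align 2) → ends 28
prio at 28 (size 2, align 2) → ends 30
refcount at 30 (size 4, align 2) → ends 34
gid at 34 (size 3, align 1) → ends 37
pad 1 to align 2 for pid
pid at 38 (size 4, align 2) → ends 42
state at 42 (size 1, align 1) → ends 43
pad 1 to align 2 for start_time
start_time at 44 (size 8, align 2) → ends 52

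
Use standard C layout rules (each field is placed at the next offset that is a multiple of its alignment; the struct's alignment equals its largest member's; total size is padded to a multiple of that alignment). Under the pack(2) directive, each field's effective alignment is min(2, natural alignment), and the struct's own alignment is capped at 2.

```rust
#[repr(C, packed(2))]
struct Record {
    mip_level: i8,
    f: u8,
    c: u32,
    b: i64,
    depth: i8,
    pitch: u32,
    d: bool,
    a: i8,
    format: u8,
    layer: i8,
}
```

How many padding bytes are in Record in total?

1

@0: mip_level [1B, align 1] → 1
@1: f [1B, align 1] → 2
@2: c [4B, align 2] → 6
@6: b [8B, align 2] → 14
@14: depth [1B, align 1] → 15
+1 pad (align 2)
@16: pitch [4B, align 2] → 20
@20: d [1B, align 1] → 21
@21: a [1B, align 1] → 22
@22: format [1B, align 1] → 23
@23: layer [1B, align 1] → 24
size 24, align 2
data bytes 23, size 24 → padding 1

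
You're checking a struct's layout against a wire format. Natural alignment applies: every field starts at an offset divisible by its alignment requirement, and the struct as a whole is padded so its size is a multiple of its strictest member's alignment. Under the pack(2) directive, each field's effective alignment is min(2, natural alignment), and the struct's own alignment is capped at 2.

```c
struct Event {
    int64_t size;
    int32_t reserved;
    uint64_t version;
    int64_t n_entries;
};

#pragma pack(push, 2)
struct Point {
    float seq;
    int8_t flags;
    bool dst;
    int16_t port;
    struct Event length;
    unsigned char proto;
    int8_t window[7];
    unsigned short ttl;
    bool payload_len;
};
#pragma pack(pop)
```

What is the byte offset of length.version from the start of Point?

Event: 0..8  size  (8B, 8-aligned); 8..12  reserved  (4B, 4-aligned); 12..16  -- padding (4B); 16..24  version  (8B, 8-aligned); 24..32  n_entries  (8B, 8-aligned); sizeof = 32, alignof = 8
0..4  seq  (4B, 2-aligned)
4..5  flags  (1B, 1-aligned)
5..6  dst  (1B, 1-aligned)
6..8  port  (2B, 2-aligned)
8..40  length  (32B, 2-aligned)
within Event: version at 16
8 + 16 = 24

24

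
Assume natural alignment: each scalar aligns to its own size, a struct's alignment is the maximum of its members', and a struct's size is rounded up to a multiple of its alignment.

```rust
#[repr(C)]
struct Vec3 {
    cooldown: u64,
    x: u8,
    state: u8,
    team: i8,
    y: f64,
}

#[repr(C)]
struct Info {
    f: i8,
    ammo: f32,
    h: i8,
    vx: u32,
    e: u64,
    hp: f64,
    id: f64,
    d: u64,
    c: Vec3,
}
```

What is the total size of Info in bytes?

72 bytes

Vec3: cooldown at 0 (size 8, align 8) → ends 8; x at 8 (size 1, align 1) → ends 9; state at 9 (size 1, align 1) → ends 10; team at 10 (size 1, align 1) → ends 11; pad 5 to align 8 for y; y at 16 (size 8, align 8) → ends 24; total 24 bytes, alignment 8
f at 0 (size 1, align 1) → ends 1
pad 3 to align 4 for ammo
ammo at 4 (size 4, align 4) → ends 8
h at 8 (size 1, align 1) → ends 9
pad 3 to align 4 for vx
vx at 12 (size 4, align 4) → ends 16
e at 16 (size 8, align 8) → ends 24
hp at 24 (size 8, align 8) → ends 32
id at 32 (size 8, align 8) → ends 40
d at 40 (size 8, align 8) → ends 48
c at 48 (size 24, align 8) → ends 72
total 72 bytes, alignment 8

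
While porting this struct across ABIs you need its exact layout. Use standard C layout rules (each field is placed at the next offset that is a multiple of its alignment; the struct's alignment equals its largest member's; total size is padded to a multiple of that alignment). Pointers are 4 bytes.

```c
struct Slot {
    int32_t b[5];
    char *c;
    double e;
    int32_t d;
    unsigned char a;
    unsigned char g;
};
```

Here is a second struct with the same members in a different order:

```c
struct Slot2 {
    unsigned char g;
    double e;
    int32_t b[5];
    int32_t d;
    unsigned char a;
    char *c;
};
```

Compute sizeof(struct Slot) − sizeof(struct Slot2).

b at 0 (size 20, align 4) → ends 20
c at 20 (size 4, align 4) → ends 24
e at 24 (size 8, align 8) → ends 32
d at 32 (size 4, align 4) → ends 36
a at 36 (size 1, align 1) → ends 37
g at 37 (size 1, align 1) → ends 38
tail pad 2 to reach multiple of 8
total 40 bytes, alignment 8
— Slot2 —
g at 0 (size 1, align 1) → ends 1
pad 7 to align 8 for e
e at 8 (size 8, align 8) → ends 16
b at 16 (size 20, align 4) → ends 36
d at 36 (size 4, align 4) → ends 40
a at 40 (size 1, align 1) → ends 41
pad 3 to align 4 for c
c at 44 (size 4, align 4) → ends 48
total 48 bytes, alignment 8
40 − 48 = -8

-8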